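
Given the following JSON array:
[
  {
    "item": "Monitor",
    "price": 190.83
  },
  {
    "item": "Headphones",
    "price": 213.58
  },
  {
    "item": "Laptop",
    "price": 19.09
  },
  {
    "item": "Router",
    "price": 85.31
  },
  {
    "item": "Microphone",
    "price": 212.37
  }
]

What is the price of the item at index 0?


Array index 0 -> Monitor
price = 190.83

ANSWER: 190.83


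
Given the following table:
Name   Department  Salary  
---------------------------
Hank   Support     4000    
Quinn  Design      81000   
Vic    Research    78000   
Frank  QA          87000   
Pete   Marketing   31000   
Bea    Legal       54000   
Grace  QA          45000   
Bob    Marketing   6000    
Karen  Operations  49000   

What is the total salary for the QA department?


QA department members:
  Frank: 87000
  Grace: 45000
Total = 87000 + 45000 = 132000

ANSWER: 132000


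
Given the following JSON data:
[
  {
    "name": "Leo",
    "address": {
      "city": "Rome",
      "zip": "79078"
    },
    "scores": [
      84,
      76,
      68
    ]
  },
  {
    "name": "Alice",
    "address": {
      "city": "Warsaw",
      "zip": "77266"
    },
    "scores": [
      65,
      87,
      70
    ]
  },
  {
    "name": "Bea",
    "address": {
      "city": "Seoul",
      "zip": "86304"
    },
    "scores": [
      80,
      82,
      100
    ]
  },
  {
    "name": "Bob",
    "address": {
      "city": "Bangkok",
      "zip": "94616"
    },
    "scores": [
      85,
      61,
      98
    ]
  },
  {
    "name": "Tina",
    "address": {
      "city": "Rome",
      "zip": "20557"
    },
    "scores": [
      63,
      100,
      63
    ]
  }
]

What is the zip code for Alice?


Path: records[1].address.zip
Value: 77266

ANSWER: 77266


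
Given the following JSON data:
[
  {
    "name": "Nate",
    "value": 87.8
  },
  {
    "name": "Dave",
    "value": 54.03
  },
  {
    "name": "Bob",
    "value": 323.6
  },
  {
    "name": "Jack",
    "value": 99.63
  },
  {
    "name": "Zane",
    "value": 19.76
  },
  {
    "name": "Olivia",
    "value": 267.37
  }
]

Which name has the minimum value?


Comparing values:
  Nate: 87.8
  Dave: 54.03
  Bob: 323.6
  Jack: 99.63
  Zane: 19.76
  Olivia: 267.37
Minimum: Zane (19.76)

ANSWER: Zane


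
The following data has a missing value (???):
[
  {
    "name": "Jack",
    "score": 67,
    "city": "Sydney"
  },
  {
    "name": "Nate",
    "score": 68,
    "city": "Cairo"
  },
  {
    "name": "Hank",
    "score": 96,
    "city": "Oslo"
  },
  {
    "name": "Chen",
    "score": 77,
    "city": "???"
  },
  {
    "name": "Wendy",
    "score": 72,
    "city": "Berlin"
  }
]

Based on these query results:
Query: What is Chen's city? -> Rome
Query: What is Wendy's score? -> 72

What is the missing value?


The missing value is Chen's city
From query: Chen's city = Rome

ANSWER: Rome


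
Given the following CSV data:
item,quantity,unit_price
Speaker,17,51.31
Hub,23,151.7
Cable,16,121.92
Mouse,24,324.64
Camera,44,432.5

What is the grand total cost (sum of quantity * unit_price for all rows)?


Computing row totals:
  Speaker: 17 * 51.31 = 872.27
  Hub: 23 * 151.7 = 3489.1
  Cable: 16 * 121.92 = 1950.72
  Mouse: 24 * 324.64 = 7791.36
  Camera: 44 * 432.5 = 19030.0
Grand total = 872.27 + 3489.1 + 1950.72 + 7791.36 + 19030.0 = 33133.45

ANSWER: 33133.45


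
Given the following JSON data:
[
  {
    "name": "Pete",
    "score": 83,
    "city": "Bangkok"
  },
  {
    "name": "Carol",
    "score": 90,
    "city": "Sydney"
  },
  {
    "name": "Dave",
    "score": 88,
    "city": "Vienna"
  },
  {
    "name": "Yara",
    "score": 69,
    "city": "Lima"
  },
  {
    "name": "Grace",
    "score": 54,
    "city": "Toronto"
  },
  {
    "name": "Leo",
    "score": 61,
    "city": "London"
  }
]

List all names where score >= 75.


Filtering records where score >= 75:
  Pete (score=83) -> YES
  Carol (score=90) -> YES
  Dave (score=88) -> YES
  Yara (score=69) -> no
  Grace (score=54) -> no
  Leo (score=61) -> no


ANSWER: Pete, Carol, Dave


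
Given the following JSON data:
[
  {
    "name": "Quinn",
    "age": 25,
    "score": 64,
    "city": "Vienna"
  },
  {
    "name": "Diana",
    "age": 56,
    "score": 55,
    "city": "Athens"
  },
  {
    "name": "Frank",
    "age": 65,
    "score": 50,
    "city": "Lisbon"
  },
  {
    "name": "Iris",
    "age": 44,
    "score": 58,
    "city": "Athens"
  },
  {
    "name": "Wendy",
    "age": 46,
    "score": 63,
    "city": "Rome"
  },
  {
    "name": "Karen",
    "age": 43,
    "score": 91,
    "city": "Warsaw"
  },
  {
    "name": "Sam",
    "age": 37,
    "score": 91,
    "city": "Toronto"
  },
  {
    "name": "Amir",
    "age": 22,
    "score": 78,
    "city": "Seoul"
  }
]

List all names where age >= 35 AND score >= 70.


Checking both conditions:
  Quinn (age=25, score=64) -> no
  Diana (age=56, score=55) -> no
  Frank (age=65, score=50) -> no
  Iris (age=44, score=58) -> no
  Wendy (age=46, score=63) -> no
  Karen (age=43, score=91) -> YES
  Sam (age=37, score=91) -> YES
  Amir (age=22, score=78) -> no


ANSWER: Karen, Sam


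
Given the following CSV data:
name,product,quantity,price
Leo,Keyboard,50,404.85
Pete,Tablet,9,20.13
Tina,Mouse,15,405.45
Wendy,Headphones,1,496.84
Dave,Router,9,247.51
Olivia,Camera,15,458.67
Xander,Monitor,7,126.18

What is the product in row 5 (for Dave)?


Row 5: Dave
Column 'product' = Router

ANSWER: Router


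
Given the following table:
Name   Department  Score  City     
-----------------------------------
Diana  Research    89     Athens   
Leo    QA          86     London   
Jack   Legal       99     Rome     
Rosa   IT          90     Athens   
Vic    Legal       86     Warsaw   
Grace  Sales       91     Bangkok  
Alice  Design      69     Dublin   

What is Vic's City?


Row 5: Vic
City = Warsaw

ANSWER: Warsaw


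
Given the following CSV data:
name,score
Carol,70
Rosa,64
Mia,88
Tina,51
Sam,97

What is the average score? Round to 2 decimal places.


Scores: 70, 64, 88, 51, 97
Sum = 370
Count = 5
Average = 370 / 5 = 74.00

ANSWER: 74.00


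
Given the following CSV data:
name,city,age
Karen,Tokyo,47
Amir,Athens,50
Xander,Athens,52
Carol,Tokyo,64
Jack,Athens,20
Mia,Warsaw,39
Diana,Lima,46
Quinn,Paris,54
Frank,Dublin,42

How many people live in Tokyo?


Scanning city column for 'Tokyo':
  Row 1: Karen -> MATCH
  Row 4: Carol -> MATCH
Total matches: 2

ANSWER: 2


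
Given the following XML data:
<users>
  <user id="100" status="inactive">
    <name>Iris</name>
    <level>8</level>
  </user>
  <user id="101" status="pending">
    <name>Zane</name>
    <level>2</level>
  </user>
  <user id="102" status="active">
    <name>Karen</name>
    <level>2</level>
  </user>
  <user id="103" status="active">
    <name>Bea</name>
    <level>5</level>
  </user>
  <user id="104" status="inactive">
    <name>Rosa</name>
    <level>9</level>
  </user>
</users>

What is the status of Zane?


Finding user with name = Zane
user id="101" status="pending"

ANSWER: pending


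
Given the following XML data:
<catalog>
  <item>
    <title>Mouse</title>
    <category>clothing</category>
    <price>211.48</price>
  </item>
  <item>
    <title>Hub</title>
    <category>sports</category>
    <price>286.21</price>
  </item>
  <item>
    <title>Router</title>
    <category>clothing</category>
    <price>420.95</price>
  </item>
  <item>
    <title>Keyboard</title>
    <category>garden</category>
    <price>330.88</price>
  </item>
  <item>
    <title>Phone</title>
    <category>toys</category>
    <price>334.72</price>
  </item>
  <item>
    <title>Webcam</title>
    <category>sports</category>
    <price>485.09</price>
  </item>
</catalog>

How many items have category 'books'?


Scanning <item> elements for <category>books</category>:
Count: 0

ANSWER: 0


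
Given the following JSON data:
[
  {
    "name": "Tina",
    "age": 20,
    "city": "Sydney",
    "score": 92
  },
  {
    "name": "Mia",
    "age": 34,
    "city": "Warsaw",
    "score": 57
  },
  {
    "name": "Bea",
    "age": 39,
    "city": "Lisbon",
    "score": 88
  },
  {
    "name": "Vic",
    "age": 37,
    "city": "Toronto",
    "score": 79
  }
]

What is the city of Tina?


Looking up record where name = Tina
Record index: 0
Field 'city' = Sydney

ANSWER: Sydney


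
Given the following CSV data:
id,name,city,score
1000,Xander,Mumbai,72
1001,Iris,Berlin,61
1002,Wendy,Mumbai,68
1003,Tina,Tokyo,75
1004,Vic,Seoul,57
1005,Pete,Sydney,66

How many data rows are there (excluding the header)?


Counting rows (excluding header):
Header: id,name,city,score
Data rows: 6

ANSWER: 6


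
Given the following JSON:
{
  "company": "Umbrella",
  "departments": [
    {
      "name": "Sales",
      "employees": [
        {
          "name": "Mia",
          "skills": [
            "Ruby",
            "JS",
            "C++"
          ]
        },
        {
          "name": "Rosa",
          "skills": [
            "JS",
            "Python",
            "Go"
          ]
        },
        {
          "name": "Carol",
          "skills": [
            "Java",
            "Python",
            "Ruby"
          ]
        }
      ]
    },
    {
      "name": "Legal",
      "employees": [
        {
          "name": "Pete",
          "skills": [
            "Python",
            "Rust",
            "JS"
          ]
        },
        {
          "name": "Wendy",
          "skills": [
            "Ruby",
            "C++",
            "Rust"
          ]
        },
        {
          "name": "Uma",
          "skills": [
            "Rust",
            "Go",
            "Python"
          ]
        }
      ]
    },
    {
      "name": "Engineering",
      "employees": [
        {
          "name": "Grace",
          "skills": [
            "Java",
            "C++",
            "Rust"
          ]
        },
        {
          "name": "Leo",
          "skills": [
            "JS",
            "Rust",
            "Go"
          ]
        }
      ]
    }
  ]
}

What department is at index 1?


Path: departments[1].name
Value: Legal

ANSWER: Legal


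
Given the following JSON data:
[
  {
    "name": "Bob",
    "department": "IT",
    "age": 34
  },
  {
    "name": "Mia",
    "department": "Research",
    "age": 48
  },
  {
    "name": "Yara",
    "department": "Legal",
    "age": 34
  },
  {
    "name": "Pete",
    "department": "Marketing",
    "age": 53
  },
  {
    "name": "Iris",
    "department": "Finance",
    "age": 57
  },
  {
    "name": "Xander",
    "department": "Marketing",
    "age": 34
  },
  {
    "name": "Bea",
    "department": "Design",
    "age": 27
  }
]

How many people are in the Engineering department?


Scanning records for department = Engineering
  No matches found
Count: 0

ANSWER: 0


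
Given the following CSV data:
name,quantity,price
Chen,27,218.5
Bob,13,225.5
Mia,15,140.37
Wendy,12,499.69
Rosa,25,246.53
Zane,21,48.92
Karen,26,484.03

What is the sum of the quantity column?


Values in 'quantity' column:
  Row 1: 27
  Row 2: 13
  Row 3: 15
  Row 4: 12
  Row 5: 25
  Row 6: 21
  Row 7: 26
Sum = 27 + 13 + 15 + 12 + 25 + 21 + 26 = 139

ANSWER: 139


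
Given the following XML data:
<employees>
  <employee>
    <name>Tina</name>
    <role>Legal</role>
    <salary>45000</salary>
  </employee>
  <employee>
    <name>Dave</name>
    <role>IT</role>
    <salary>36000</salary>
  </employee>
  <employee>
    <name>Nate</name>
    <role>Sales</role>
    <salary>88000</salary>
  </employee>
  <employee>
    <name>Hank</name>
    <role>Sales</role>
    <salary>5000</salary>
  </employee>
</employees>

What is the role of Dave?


Searching for <employee> with <name>Dave</name>
Found at position 2
<role>IT</role>

ANSWER: IT


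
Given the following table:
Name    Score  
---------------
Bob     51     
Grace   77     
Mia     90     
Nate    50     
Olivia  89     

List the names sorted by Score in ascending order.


Sorting by Score (ascending):
  Nate: 50
  Bob: 51
  Grace: 77
  Olivia: 89
  Mia: 90


ANSWER: Nate, Bob, Grace, Olivia, Mia


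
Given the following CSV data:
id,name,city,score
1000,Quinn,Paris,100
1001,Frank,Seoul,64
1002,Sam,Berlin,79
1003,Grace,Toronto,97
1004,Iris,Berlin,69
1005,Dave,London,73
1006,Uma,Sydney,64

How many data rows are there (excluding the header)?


Counting rows (excluding header):
Header: id,name,city,score
Data rows: 7

ANSWER: 7


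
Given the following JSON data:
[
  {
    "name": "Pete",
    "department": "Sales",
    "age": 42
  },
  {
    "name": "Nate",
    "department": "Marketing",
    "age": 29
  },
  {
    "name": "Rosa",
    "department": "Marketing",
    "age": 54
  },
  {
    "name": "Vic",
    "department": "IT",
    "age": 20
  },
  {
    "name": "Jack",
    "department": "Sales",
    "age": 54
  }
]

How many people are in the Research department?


Scanning records for department = Research
  No matches found
Count: 0

ANSWER: 0


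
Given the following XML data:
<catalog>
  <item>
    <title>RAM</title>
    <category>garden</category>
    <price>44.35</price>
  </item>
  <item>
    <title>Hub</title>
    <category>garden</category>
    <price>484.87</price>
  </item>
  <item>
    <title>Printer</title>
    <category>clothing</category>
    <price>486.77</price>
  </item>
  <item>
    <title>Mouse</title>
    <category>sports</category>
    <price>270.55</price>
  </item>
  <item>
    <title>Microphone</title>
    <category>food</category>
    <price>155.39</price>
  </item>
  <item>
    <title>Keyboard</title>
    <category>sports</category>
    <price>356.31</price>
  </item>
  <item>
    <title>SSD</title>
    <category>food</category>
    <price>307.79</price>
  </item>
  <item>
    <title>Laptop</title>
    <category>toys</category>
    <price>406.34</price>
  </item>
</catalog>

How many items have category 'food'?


Scanning <item> elements for <category>food</category>:
  Item 5: Microphone -> MATCH
  Item 7: SSD -> MATCH
Count: 2

ANSWER: 2


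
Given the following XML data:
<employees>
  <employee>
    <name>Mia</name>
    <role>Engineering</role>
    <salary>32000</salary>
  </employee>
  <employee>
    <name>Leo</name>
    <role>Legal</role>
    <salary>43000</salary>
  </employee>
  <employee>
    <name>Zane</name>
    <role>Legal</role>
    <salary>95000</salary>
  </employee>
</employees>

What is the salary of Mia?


Searching for <employee> with <name>Mia</name>
Found at position 1
<salary>32000</salary>

ANSWER: 32000


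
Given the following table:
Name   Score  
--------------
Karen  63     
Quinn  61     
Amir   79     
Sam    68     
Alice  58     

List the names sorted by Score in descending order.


Sorting by Score (descending):
  Amir: 79
  Sam: 68
  Karen: 63
  Quinn: 61
  Alice: 58


ANSWER: Amir, Sam, Karen, Quinn, Alice


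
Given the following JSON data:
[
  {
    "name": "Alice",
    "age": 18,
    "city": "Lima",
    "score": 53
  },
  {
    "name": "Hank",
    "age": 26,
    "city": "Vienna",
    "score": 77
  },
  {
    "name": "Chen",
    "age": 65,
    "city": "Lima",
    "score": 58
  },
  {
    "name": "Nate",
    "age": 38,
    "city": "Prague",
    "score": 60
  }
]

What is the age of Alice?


Looking up record where name = Alice
Record index: 0
Field 'age' = 18

ANSWER: 18


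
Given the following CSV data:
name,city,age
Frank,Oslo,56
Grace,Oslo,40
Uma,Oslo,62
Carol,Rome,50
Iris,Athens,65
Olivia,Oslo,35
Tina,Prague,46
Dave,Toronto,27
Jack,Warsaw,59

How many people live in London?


Scanning city column for 'London':
Total matches: 0

ANSWER: 0


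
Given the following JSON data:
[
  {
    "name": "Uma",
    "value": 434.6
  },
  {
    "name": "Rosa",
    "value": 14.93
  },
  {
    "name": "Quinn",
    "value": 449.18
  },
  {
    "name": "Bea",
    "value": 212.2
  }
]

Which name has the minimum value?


Comparing values:
  Uma: 434.6
  Rosa: 14.93
  Quinn: 449.18
  Bea: 212.2
Minimum: Rosa (14.93)

ANSWER: Rosa


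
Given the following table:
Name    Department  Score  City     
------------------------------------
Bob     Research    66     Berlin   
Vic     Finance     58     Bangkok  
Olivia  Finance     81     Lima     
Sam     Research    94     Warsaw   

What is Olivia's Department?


Row 3: Olivia
Department = Finance

ANSWER: Finance


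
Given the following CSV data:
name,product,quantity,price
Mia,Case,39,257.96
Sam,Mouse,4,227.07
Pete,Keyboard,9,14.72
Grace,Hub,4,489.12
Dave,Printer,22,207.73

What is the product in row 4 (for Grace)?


Row 4: Grace
Column 'product' = Hub

ANSWER: Hub


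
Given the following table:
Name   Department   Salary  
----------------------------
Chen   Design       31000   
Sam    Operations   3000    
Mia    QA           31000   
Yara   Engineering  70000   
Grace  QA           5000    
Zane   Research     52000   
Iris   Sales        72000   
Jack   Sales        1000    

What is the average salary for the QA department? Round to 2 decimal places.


QA department members:
  Mia: 31000
  Grace: 5000
Sum = 36000
Count = 2
Average = 36000 / 2 = 18000.00

ANSWER: 18000.00


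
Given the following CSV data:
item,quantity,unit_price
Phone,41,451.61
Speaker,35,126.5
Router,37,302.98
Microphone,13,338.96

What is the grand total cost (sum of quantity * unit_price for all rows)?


Computing row totals:
  Phone: 41 * 451.61 = 18516.01
  Speaker: 35 * 126.5 = 4427.5
  Router: 37 * 302.98 = 11210.26
  Microphone: 13 * 338.96 = 4406.48
Grand total = 18516.01 + 4427.5 + 11210.26 + 4406.48 = 38560.25

ANSWER: 38560.25


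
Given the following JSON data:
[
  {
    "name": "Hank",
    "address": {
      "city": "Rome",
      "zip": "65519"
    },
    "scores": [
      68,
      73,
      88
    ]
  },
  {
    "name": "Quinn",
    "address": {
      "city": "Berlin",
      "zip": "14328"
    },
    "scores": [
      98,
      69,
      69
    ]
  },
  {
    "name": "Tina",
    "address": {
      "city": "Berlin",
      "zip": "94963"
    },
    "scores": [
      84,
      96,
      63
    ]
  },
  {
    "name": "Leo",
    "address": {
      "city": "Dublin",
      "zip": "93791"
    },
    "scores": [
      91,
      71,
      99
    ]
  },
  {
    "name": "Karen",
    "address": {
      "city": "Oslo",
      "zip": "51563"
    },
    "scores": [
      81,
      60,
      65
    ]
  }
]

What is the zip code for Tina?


Path: records[2].address.zip
Value: 94963

ANSWER: 94963


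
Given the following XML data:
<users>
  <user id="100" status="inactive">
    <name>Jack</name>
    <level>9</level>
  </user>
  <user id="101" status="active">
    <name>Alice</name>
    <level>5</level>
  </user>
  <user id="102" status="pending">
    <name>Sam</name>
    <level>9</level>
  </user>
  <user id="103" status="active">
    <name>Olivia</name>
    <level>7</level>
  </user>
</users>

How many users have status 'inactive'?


Counting users with status='inactive':
  Jack (id=100) -> MATCH
Count: 1

ANSWER: 1


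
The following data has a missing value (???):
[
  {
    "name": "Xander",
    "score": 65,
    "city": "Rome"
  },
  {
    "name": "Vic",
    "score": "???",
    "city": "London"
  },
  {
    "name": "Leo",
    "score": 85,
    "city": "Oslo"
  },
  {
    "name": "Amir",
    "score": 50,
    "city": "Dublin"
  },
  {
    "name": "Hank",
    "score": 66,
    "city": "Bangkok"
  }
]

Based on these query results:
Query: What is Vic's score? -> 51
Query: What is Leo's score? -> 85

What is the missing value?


The missing value is Vic's score
From query: Vic's score = 51

ANSWER: 51


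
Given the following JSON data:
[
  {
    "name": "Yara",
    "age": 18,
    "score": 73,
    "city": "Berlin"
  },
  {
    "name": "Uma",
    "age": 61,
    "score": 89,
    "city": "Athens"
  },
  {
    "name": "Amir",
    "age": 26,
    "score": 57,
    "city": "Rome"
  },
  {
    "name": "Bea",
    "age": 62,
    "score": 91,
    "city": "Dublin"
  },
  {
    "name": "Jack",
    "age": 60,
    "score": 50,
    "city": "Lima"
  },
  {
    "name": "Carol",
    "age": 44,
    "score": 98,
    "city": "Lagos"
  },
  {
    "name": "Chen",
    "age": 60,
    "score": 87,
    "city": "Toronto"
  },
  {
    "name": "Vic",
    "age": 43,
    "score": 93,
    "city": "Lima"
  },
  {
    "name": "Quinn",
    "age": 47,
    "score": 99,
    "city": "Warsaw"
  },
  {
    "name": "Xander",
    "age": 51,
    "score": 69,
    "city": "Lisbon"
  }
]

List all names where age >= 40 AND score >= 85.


Checking both conditions:
  Yara (age=18, score=73) -> no
  Uma (age=61, score=89) -> YES
  Amir (age=26, score=57) -> no
  Bea (age=62, score=91) -> YES
  Jack (age=60, score=50) -> no
  Carol (age=44, score=98) -> YES
  Chen (age=60, score=87) -> YES
  Vic (age=43, score=93) -> YES
  Quinn (age=47, score=99) -> YES
  Xander (age=51, score=69) -> no


ANSWER: Uma, Bea, Carol, Chen, Vic, Quinn


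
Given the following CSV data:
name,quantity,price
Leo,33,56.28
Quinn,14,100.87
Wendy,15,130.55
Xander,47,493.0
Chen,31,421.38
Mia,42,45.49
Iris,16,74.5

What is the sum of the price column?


Values in 'price' column:
  Row 1: 56.28
  Row 2: 100.87
  Row 3: 130.55
  Row 4: 493.0
  Row 5: 421.38
  Row 6: 45.49
  Row 7: 74.5
Sum = 56.28 + 100.87 + 130.55 + 493.0 + 421.38 + 45.49 + 74.5 = 1322.07

ANSWER: 1322.07


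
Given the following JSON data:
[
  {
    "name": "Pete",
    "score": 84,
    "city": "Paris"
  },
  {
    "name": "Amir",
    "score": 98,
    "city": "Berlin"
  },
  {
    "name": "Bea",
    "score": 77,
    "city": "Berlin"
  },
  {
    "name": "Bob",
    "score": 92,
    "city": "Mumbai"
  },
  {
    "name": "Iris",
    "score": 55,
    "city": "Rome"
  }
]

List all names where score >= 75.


Filtering records where score >= 75:
  Pete (score=84) -> YES
  Amir (score=98) -> YES
  Bea (score=77) -> YES
  Bob (score=92) -> YES
  Iris (score=55) -> no


ANSWER: Pete, Amir, Bea, Bob


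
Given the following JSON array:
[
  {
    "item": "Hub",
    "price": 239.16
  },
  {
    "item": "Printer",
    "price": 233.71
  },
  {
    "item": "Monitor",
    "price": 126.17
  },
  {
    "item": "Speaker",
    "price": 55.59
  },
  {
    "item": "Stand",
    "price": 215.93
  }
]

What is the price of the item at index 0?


Array index 0 -> Hub
price = 239.16

ANSWER: 239.16


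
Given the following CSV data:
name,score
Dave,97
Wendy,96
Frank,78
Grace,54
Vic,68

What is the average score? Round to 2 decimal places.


Scores: 97, 96, 78, 54, 68
Sum = 393
Count = 5
Average = 393 / 5 = 78.60

ANSWER: 78.60


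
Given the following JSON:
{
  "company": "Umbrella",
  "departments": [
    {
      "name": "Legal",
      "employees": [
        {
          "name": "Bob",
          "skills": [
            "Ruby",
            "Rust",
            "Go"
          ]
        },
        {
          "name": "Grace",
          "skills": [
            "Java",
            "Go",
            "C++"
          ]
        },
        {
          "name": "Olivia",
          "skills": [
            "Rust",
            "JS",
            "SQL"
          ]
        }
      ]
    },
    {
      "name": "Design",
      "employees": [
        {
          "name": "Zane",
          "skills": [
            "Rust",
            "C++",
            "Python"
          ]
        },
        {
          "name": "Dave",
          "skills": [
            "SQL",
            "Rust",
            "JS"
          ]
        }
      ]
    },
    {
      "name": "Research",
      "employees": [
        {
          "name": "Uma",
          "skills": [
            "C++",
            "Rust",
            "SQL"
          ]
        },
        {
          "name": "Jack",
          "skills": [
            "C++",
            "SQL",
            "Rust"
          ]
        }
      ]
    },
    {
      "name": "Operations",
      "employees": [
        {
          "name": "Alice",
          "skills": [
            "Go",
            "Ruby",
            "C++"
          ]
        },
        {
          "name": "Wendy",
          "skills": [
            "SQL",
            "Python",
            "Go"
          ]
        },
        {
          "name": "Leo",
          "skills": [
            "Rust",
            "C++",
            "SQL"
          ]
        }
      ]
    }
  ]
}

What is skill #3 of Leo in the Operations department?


Path: departments[3].employees[2].skills[2]
Value: SQL

ANSWER: SQL


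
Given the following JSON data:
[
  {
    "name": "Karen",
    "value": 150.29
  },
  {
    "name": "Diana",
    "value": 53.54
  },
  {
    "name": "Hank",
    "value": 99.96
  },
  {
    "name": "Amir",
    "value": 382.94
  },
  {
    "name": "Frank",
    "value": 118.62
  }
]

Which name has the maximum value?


Comparing values:
  Karen: 150.29
  Diana: 53.54
  Hank: 99.96
  Amir: 382.94
  Frank: 118.62
Maximum: Amir (382.94)

ANSWER: Amir


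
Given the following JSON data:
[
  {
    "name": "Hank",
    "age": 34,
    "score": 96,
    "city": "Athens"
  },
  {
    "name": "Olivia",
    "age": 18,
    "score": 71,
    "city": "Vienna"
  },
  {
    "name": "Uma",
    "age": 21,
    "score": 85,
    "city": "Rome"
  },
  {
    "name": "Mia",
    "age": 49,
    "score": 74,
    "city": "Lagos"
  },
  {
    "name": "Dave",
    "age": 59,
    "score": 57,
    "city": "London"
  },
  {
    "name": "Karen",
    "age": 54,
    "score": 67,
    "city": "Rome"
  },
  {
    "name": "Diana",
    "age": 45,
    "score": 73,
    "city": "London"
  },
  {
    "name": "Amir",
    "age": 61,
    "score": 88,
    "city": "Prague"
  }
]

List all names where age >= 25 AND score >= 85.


Checking both conditions:
  Hank (age=34, score=96) -> YES
  Olivia (age=18, score=71) -> no
  Uma (age=21, score=85) -> no
  Mia (age=49, score=74) -> no
  Dave (age=59, score=57) -> no
  Karen (age=54, score=67) -> no
  Diana (age=45, score=73) -> no
  Amir (age=61, score=88) -> YES


ANSWER: Hank, Amir


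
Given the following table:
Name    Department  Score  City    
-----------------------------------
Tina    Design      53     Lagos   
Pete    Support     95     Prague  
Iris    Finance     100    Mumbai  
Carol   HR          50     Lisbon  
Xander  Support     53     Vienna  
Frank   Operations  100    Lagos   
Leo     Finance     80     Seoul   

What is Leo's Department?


Row 7: Leo
Department = Finance

ANSWER: Finance


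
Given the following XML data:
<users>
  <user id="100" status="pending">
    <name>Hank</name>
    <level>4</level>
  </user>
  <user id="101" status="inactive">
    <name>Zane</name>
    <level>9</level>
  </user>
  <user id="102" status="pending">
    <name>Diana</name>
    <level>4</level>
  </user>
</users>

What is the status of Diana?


Finding user with name = Diana
user id="102" status="pending"

ANSWER: pending


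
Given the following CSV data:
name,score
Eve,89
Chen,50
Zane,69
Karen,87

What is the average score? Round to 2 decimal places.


Scores: 89, 50, 69, 87
Sum = 295
Count = 4
Average = 295 / 4 = 73.75

ANSWER: 73.75


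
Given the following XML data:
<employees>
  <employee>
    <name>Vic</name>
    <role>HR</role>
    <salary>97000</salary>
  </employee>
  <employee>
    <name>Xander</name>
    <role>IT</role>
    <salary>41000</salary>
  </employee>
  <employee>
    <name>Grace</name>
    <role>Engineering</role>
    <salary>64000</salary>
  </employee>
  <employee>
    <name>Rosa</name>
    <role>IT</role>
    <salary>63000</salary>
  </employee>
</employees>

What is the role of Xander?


Searching for <employee> with <name>Xander</name>
Found at position 2
<role>IT</role>

ANSWER: IT


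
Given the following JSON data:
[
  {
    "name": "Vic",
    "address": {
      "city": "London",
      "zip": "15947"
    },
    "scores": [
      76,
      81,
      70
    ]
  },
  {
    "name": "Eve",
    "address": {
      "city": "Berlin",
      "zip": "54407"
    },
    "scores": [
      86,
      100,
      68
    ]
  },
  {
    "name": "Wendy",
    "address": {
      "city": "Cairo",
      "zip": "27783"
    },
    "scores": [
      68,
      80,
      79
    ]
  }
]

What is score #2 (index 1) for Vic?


Path: records[0].scores[1]
Value: 81

ANSWER: 81


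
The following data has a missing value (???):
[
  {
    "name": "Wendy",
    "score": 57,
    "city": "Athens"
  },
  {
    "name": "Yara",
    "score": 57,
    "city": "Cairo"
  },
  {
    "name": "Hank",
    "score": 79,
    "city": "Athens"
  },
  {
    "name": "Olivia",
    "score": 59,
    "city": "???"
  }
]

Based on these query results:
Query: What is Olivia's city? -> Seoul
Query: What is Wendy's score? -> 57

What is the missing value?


The missing value is Olivia's city
From query: Olivia's city = Seoul

ANSWER: Seoul


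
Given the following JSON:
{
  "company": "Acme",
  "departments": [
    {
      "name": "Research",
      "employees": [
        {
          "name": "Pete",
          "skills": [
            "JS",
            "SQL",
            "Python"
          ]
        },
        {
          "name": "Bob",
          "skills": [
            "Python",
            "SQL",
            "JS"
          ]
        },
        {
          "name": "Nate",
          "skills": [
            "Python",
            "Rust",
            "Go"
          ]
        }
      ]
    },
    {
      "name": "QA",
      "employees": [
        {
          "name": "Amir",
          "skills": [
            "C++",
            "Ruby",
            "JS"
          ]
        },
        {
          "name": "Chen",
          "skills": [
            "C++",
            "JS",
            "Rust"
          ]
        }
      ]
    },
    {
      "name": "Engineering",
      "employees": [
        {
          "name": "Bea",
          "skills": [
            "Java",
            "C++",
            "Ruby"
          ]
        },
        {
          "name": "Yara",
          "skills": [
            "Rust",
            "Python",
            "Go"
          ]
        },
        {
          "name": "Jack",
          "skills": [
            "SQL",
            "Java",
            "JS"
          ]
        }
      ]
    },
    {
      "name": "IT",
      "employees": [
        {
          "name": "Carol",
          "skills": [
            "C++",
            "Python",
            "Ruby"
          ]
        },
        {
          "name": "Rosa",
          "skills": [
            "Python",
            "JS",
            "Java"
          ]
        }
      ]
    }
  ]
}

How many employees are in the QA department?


Path: departments[1].employees
Count: 2

ANSWER: 2


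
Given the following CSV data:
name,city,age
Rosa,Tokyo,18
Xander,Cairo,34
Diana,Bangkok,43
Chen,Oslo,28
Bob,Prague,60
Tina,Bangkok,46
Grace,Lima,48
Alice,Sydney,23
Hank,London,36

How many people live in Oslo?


Scanning city column for 'Oslo':
  Row 4: Chen -> MATCH
Total matches: 1

ANSWER: 1


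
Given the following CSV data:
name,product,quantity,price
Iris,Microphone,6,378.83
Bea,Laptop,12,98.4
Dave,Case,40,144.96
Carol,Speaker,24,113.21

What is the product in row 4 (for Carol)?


Row 4: Carol
Column 'product' = Speaker

ANSWER: Speaker


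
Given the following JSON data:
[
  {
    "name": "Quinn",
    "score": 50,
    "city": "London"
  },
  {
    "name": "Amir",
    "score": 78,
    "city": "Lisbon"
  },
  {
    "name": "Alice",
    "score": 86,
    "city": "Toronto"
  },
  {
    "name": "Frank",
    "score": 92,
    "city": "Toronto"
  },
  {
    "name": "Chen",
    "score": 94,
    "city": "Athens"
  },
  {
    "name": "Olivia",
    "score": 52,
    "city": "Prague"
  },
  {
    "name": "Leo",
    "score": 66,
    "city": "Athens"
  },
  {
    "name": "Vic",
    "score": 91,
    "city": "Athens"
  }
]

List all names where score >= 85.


Filtering records where score >= 85:
  Quinn (score=50) -> no
  Amir (score=78) -> no
  Alice (score=86) -> YES
  Frank (score=92) -> YES
  Chen (score=94) -> YES
  Olivia (score=52) -> no
  Leo (score=66) -> no
  Vic (score=91) -> YES


ANSWER: Alice, Frank, Chen, Vic


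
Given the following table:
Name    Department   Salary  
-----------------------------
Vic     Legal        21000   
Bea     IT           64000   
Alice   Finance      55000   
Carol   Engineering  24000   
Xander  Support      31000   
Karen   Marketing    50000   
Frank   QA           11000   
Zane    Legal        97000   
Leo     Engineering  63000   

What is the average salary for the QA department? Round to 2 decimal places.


QA department members:
  Frank: 11000
Sum = 11000
Count = 1
Average = 11000 / 1 = 11000.00

ANSWER: 11000.00


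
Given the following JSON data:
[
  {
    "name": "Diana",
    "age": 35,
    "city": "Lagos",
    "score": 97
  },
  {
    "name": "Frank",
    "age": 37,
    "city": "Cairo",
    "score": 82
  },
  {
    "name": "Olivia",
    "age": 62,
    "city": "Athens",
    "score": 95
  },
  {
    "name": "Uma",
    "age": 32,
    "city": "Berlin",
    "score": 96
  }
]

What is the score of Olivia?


Looking up record where name = Olivia
Record index: 2
Field 'score' = 95

ANSWER: 95


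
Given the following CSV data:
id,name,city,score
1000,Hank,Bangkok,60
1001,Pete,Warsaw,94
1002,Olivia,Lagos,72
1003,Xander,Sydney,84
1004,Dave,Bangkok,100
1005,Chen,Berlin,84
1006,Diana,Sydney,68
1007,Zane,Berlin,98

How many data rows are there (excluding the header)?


Counting rows (excluding header):
Header: id,name,city,score
Data rows: 8

ANSWER: 8


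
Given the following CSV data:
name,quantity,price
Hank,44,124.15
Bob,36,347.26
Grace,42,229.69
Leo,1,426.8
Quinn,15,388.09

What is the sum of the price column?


Values in 'price' column:
  Row 1: 124.15
  Row 2: 347.26
  Row 3: 229.69
  Row 4: 426.8
  Row 5: 388.09
Sum = 124.15 + 347.26 + 229.69 + 426.8 + 388.09 = 1515.99

ANSWER: 1515.99


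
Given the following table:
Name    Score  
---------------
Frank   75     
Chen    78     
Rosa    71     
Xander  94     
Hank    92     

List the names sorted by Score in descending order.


Sorting by Score (descending):
  Xander: 94
  Hank: 92
  Chen: 78
  Frank: 75
  Rosa: 71


ANSWER: Xander, Hank, Chen, Frank, Rosa


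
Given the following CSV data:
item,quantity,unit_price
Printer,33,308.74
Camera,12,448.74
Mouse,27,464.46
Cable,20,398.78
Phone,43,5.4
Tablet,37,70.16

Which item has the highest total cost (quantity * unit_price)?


Computing row totals:
  Printer: 10188.42
  Camera: 5384.88
  Mouse: 12540.42
  Cable: 7975.6
  Phone: 232.2
  Tablet: 2595.92
Maximum: Mouse (12540.42)

ANSWER: Mouse


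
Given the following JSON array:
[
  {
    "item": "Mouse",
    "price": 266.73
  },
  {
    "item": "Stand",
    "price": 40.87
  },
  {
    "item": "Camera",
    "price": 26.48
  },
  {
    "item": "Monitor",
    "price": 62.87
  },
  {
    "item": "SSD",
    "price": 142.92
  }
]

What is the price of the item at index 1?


Array index 1 -> Stand
price = 40.87

ANSWER: 40.87


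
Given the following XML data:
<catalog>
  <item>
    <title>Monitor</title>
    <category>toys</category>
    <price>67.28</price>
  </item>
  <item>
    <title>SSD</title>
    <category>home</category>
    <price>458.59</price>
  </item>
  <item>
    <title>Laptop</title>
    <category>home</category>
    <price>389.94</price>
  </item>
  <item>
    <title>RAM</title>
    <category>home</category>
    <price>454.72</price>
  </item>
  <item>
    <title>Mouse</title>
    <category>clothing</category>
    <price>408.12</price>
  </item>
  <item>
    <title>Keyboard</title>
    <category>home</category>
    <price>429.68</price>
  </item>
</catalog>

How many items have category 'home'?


Scanning <item> elements for <category>home</category>:
  Item 2: SSD -> MATCH
  Item 3: Laptop -> MATCH
  Item 4: RAM -> MATCH
  Item 6: Keyboard -> MATCH
Count: 4

ANSWER: 4


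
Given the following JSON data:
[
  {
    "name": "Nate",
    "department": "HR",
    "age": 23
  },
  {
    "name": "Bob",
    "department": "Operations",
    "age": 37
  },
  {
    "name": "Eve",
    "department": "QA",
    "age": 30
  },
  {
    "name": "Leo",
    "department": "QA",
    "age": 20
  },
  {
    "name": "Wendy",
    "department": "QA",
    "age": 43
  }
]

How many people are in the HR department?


Scanning records for department = HR
  Record 0: Nate
Count: 1

ANSWER: 1


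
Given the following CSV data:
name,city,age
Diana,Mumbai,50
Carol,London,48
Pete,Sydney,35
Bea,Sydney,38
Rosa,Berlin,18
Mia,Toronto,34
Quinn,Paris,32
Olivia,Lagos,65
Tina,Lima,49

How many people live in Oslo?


Scanning city column for 'Oslo':
Total matches: 0

ANSWER: 0


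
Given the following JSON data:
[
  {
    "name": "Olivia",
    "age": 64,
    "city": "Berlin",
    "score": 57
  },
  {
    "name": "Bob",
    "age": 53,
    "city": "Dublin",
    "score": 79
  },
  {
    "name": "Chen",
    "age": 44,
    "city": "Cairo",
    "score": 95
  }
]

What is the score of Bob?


Looking up record where name = Bob
Record index: 1
Field 'score' = 79

ANSWER: 79


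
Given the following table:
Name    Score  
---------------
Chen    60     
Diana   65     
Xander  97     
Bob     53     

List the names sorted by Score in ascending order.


Sorting by Score (ascending):
  Bob: 53
  Chen: 60
  Diana: 65
  Xander: 97


ANSWER: Bob, Chen, Diana, Xander


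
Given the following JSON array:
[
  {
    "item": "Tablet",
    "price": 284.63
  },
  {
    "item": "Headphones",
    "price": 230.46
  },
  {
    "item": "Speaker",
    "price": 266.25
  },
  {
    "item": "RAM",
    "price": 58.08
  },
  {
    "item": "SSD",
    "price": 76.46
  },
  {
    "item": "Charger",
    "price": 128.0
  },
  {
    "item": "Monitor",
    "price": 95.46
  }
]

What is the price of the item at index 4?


Array index 4 -> SSD
price = 76.46

ANSWER: 76.46


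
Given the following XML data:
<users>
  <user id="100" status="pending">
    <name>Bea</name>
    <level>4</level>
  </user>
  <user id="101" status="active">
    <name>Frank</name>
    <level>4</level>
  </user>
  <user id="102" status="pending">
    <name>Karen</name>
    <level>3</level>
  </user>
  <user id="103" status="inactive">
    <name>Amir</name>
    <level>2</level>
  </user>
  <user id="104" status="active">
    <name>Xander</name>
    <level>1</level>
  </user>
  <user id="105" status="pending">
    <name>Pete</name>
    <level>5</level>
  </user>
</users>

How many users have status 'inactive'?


Counting users with status='inactive':
  Amir (id=103) -> MATCH
Count: 1

ANSWER: 1


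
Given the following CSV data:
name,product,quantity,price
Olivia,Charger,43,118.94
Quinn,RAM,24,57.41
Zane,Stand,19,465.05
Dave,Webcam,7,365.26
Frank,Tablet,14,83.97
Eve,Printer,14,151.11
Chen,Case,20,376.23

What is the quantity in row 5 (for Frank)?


Row 5: Frank
Column 'quantity' = 14

ANSWER: 14


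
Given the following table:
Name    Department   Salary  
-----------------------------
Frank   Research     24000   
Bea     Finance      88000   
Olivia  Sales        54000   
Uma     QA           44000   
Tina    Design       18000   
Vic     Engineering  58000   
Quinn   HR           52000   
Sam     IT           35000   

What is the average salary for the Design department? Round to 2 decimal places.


Design department members:
  Tina: 18000
Sum = 18000
Count = 1
Average = 18000 / 1 = 18000.00

ANSWER: 18000.00


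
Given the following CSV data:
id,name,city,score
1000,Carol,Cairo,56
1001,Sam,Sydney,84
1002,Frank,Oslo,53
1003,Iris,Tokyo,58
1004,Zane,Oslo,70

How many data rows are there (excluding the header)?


Counting rows (excluding header):
Header: id,name,city,score
Data rows: 5

ANSWER: 5


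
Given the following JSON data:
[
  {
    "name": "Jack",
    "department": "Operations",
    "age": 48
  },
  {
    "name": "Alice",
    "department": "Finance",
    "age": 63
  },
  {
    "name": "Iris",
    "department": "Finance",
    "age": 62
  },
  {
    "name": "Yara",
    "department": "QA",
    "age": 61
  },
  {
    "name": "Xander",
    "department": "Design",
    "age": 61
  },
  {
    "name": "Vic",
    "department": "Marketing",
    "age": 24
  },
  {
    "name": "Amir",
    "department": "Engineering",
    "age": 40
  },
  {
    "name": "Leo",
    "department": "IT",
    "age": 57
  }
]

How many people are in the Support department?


Scanning records for department = Support
  No matches found
Count: 0

ANSWER: 0


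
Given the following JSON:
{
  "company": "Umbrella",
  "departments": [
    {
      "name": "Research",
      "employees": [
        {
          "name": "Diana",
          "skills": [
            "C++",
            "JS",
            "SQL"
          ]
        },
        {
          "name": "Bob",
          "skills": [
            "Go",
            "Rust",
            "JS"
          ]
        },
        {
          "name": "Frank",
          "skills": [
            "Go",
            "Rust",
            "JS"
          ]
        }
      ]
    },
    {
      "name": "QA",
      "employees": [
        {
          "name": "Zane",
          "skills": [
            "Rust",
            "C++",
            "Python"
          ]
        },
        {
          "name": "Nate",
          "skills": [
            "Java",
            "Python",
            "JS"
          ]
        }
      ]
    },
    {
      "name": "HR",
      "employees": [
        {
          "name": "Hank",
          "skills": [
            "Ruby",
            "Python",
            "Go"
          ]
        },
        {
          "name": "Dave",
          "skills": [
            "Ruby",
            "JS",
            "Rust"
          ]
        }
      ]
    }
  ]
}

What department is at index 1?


Path: departments[1].name
Value: QA

ANSWER: QA
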